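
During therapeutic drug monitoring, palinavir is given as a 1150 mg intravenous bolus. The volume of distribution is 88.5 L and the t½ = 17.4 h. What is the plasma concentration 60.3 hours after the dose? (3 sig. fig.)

1.18 mg/L

C₀ = dose / V = 1150 / 88.5 = 12.99 mg/L
k = ln 2 / 17.4 = 0.03984 h⁻¹
C(t) = C₀ e^(−kt) = 12.99 × e^(−0.03984 × 60.3) = 12.99 × e^(−2.402) = 12.99 × 0.09053 ≈ 1.18 mg/L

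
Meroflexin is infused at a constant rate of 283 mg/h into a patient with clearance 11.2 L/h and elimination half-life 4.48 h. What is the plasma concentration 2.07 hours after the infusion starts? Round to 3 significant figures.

Css = rate / CL = 283 / 11.2 = 25.27 µg/mL
k = ln 2 / 4.48 = 0.1547 h⁻¹
C(t) = Css (1 − e^(−kt)) = 25.27 × (1 − e^(−0.3203)) = 25.27 × 0.2740 ≈ 6.92 µg/mL

6.92 µg/mL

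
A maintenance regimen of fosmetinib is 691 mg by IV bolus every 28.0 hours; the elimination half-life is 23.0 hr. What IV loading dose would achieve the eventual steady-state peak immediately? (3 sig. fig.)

k = ln 2 / 23.0 = 0.03014 hr⁻¹
Accumulation ratio R = 1 / (1 − e^(−kτ)) = 1 / (1 − e^(−0.03014×28.0)) = 1 / (1 − 0.4301) = 1.755
Loading dose = maintenance dose × R = 691 × 1.755 ≈ 1210 mg

1210 mg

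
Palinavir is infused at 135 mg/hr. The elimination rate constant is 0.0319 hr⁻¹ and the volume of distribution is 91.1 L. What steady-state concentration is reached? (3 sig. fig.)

CL = k · V = 0.0319 × 91.1 = 2.906 L/hr
Css = rate / CL = 135 / 2.906 ≈ 46.5 µg/mL

46.5 µg/mL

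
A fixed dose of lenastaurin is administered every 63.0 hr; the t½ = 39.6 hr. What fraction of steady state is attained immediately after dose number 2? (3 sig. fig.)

0.890

k = ln 2 / 39.6 = 0.01750 hr⁻¹
f_n = 1 − e^(−nkτ) = 1 − e^(−2 × 0.01750 × 63.0) = 1 − e^(−2.205) = 1 − 0.1102 ≈ 0.890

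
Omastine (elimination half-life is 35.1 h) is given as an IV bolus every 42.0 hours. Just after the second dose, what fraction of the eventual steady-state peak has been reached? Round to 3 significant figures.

0.810

k = ln 2 / 35.1 = 0.01975 h⁻¹
f_n = 1 − e^(−nkτ) = 1 − e^(−2 × 0.01975 × 42.0) = 1 − e^(−1.659) = 1 − 0.1904 ≈ 0.810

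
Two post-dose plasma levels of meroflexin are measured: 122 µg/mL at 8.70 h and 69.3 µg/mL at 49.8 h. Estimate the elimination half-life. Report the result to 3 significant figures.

k = ln(C₁/C₂) / (t₂ − t₁) = ln(122/69.3) / (49.8 − 8.70)
  = 0.5656 / 41.10 = 0.01376 h⁻¹
t½ = ln 2 / k = ln 2 / 0.01376 ≈ 50.4 hours

50.4 hours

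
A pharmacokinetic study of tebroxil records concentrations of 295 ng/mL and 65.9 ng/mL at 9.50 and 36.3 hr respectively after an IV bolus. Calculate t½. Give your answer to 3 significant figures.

k = ln(C₁/C₂) / (t₂ − t₁) = ln(295/65.9) / (36.3 − 9.50)
  = 1.499 / 26.80 = 0.05593 hr⁻¹
t½ = ln 2 / k = ln 2 / 0.05593 ≈ 12.4 hours

12.4 hours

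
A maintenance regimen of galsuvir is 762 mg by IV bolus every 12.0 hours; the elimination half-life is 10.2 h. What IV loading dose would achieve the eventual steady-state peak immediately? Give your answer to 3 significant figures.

1370 mg

k = ln 2 / 10.2 = 0.06796 h⁻¹
Accumulation ratio R = 1 / (1 − e^(−kτ)) = 1 / (1 − e^(−0.06796×12.0)) = 1 / (1 − 0.4424) = 1.794
Loading dose = maintenance dose × R = 762 × 1.794 ≈ 1370 mg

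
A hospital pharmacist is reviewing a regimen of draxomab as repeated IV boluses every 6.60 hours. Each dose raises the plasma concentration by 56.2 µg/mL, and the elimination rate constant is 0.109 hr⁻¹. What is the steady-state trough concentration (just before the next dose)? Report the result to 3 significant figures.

Fraction remaining after one interval: e^(−kτ) = e^(−0.1090 × 6.60) = 0.4870
R = 1 / (1 − 0.4870) = 1.949
Css,max = 56.2 × 1.949 = 109.6 µg/mL
Css,min = Css,max × e^(−kτ) = 109.6 × 0.4870 ≈ 53.4 µg/mL

53.4 µg/mL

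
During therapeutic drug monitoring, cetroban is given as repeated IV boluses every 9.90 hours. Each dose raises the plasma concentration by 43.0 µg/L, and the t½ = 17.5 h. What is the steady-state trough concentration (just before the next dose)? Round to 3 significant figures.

89.6 µg/L

k = ln 2 / 17.5 = 0.03961 h⁻¹
Fraction remaining after one interval: e^(−kτ) = e^(−0.03961 × 9.90) = 0.6756
R = 1 / (1 − 0.6756) = 3.083
Css,max = 43.0 × 3.083 = 132.6 µg/L
Css,min = Css,max × e^(−kτ) = 132.6 × 0.6756 ≈ 89.6 µg/L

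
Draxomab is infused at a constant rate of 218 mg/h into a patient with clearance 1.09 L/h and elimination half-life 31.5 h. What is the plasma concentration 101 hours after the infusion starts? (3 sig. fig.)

178 mg/L

Css = rate / CL = 218 / 1.09 = 200.0 mg/L
k = ln 2 / 31.5 = 0.02200 h⁻¹
C(t) = Css (1 − e^(−kt)) = 200.0 × (1 − e^(−2.222)) = 200.0 × 0.8917 ≈ 178 mg/L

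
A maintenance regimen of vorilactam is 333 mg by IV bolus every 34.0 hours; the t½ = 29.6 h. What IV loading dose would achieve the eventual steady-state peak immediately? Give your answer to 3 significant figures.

607 mg

k = ln 2 / 29.6 = 0.02342 h⁻¹
Accumulation ratio R = 1 / (1 − e^(−kτ)) = 1 / (1 − e^(−0.02342×34.0)) = 1 / (1 − 0.4510) = 1.822
Loading dose = maintenance dose × R = 333 × 1.822 ≈ 607 mg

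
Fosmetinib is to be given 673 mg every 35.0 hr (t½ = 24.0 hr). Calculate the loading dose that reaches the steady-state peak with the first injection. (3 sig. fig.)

k = ln 2 / 24.0 = 0.02888 hr⁻¹
Accumulation ratio R = 1 / (1 − e^(−kτ)) = 1 / (1 − e^(−0.02888×35.0)) = 1 / (1 − 0.3639) = 1.572
Loading dose = maintenance dose × R = 673 × 1.572 ≈ 1060 mg

1060 mg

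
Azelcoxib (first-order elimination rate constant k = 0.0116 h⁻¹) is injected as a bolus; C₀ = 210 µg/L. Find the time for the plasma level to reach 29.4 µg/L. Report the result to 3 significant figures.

169 hours

C(t) = C₀ e^(−kt)  ⇒  t = ln(C₀/C) / k
t = ln(210/29.4) / 0.01160 = 1.966 / 0.01160 ≈ 169 hours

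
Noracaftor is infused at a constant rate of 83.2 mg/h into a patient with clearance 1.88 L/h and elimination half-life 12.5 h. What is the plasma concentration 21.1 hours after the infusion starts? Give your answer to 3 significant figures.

30.5 mg/L

Css = rate / CL = 83.2 / 1.88 = 44.26 mg/L
k = ln 2 / 12.5 = 0.05545 h⁻¹
C(t) = Css (1 − e^(−kt)) = 44.26 × (1 − e^(−1.170)) = 44.26 × 0.6896 ≈ 30.5 mg/L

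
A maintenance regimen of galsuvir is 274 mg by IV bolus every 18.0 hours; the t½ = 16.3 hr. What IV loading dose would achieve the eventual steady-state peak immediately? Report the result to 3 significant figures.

k = ln 2 / 16.3 = 0.04252 hr⁻¹
Accumulation ratio R = 1 / (1 − e^(−kτ)) = 1 / (1 − e^(−0.04252×18.0)) = 1 / (1 − 0.4651) = 1.870
Loading dose = maintenance dose × R = 274 × 1.870 ≈ 512 mg

512 mg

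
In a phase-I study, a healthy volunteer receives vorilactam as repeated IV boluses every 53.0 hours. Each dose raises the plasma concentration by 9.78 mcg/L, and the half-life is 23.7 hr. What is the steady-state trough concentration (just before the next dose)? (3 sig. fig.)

2.63 mcg/L

k = ln 2 / 23.7 = 0.02925 hr⁻¹
Fraction remaining after one interval: e^(−kτ) = e^(−0.02925 × 53.0) = 0.2122
R = 1 / (1 − 0.2122) = 1.269
Css,max = 9.78 × 1.269 = 12.41 mcg/L
Css,min = Css,max × e^(−kτ) = 12.41 × 0.2122 ≈ 2.63 mcg/L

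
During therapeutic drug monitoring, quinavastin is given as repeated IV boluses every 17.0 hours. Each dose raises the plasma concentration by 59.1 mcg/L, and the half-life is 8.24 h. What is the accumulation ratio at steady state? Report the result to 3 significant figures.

1.31

k = ln 2 / 8.24 = 0.08412 h⁻¹
Fraction remaining after one interval: e^(−kτ) = e^(−0.08412 × 17.0) = 0.2393
R = 1 / (1 − 0.2393) = 1 / 0.7607 ≈ 1.31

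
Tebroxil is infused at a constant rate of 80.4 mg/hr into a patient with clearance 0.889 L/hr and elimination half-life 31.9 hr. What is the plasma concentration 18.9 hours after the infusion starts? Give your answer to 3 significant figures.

30.5 µg/mL

Css = rate / CL = 80.4 / 0.889 = 90.44 µg/mL
k = ln 2 / 31.9 = 0.02173 hr⁻¹
C(t) = Css (1 − e^(−kt)) = 90.44 × (1 − e^(−0.4107)) = 90.44 × 0.3368 ≈ 30.5 µg/mL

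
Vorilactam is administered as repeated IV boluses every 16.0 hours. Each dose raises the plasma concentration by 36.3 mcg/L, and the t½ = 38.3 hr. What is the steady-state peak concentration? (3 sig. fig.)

144 mcg/L

k = ln 2 / 38.3 = 0.01810 hr⁻¹
Fraction remaining after one interval: e^(−kτ) = e^(−0.01810 × 16.0) = 0.7486
R = 1 / (1 − 0.7486) = 3.978
Css,max = 36.3 × 3.978 ≈ 144 mcg/L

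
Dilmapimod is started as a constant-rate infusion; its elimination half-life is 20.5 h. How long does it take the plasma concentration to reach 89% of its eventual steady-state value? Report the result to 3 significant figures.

k = ln 2 / 20.5 = 0.03381 h⁻¹
f = 1 − e^(−kt)  ⇒  t = −ln(1 − f) / k
t = −ln(1 − 0.89) / 0.03381 = 2.207 / 0.03381 ≈ 65.3 hours

65.3 hours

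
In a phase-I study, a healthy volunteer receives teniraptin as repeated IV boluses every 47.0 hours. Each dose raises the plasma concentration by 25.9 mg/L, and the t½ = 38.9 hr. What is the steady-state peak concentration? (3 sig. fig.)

k = ln 2 / 38.9 = 0.01782 hr⁻¹
Fraction remaining after one interval: e^(−kτ) = e^(−0.01782 × 47.0) = 0.4328
R = 1 / (1 − 0.4328) = 1.763
Css,max = 25.9 × 1.763 ≈ 45.7 mg/L

45.7 mg/L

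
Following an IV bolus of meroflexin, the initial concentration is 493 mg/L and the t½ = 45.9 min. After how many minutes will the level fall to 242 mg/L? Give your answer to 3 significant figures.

k = ln 2 / 45.9 = 0.01510 min⁻¹
C(t) = C₀ e^(−kt)  ⇒  t = ln(C₀/C) / k
t = ln(493/242) / 0.01510 = 0.7116 / 0.01510 ≈ 47.1 minutes

47.1 minutes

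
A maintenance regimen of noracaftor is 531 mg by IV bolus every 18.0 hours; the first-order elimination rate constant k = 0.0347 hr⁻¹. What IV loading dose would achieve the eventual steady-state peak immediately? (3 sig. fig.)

1140 mg

Accumulation ratio R = 1 / (1 − e^(−kτ)) = 1 / (1 − e^(−0.03470×18.0)) = 1 / (1 − 0.5355) = 2.153
Loading dose = maintenance dose × R = 531 × 2.153 ≈ 1140 mg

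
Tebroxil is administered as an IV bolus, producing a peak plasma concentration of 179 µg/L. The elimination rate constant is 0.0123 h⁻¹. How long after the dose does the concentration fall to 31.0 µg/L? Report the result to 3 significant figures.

143 hours

C(t) = C₀ e^(−kt)  ⇒  t = ln(C₀/C) / k
t = ln(179/31.0) / 0.01230 = 1.753 / 0.01230 ≈ 143 hours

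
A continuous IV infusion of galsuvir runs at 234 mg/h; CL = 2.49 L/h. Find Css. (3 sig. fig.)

94.0 µg/mL

Css = infusion rate / CL = 234 / 2.49 ≈ 94.0 µg/mL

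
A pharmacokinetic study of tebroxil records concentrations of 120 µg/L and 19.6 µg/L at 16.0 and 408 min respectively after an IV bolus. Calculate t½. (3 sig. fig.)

k = ln(C₁/C₂) / (t₂ − t₁) = ln(120/19.6) / (408 − 16.0)
  = 1.812 / 392.0 = 0.004622 min⁻¹
t½ = ln 2 / k = ln 2 / 0.004622 ≈ 150 minutes

150 minutes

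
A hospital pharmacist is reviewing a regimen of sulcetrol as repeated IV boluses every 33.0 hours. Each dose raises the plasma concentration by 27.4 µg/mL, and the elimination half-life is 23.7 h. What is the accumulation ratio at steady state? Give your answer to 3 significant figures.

k = ln 2 / 23.7 = 0.02925 h⁻¹
Fraction remaining after one interval: e^(−kτ) = e^(−0.02925 × 33.0) = 0.3809
R = 1 / (1 − 0.3809) = 1 / 0.6191 ≈ 1.62

1.62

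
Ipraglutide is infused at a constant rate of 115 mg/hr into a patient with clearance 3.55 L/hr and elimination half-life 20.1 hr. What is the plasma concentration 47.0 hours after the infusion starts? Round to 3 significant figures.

26.0 mg/L

Css = rate / CL = 115 / 3.55 = 32.39 mg/L
k = ln 2 / 20.1 = 0.03448 hr⁻¹
C(t) = Css (1 − e^(−kt)) = 32.39 × (1 − e^(−1.621)) = 32.39 × 0.8023 ≈ 26.0 mg/L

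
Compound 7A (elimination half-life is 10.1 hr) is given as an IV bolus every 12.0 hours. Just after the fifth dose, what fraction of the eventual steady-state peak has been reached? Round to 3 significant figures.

k = ln 2 / 10.1 = 0.06863 hr⁻¹
f_n = 1 − e^(−nkτ) = 1 − e^(−5 × 0.06863 × 12.0) = 1 − e^(−4.118) = 1 − 0.01628 ≈ 0.984

0.984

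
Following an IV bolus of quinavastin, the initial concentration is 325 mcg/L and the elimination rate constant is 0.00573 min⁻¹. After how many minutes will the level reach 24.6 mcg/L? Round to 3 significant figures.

C(t) = C₀ e^(−kt)  ⇒  t = ln(C₀/C) / k
t = ln(325/24.6) / 0.005730 = 2.581 / 0.005730 ≈ 450 minutes

450 minutes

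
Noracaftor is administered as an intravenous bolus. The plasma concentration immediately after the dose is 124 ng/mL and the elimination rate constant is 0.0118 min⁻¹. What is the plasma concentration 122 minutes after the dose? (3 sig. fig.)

29.4 ng/mL

C(t) = C₀ e^(−kt) = 124 × e^(−0.01180 × 122) = 124 × e^(−1.440) = 124 × 0.2370 ≈ 29.4 ng/mL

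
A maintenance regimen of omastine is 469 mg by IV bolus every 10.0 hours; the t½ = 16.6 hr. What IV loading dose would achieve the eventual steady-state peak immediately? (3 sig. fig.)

k = ln 2 / 16.6 = 0.04176 hr⁻¹
Accumulation ratio R = 1 / (1 − e^(−kτ)) = 1 / (1 − e^(−0.04176×10.0)) = 1 / (1 − 0.6587) = 2.930
Loading dose = maintenance dose × R = 469 × 2.930 ≈ 1370 mg

1370 mg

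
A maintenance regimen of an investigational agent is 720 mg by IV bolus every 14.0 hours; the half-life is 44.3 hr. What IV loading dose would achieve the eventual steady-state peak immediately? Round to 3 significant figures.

k = ln 2 / 44.3 = 0.01565 hr⁻¹
Accumulation ratio R = 1 / (1 − e^(−kτ)) = 1 / (1 − e^(−0.01565×14.0)) = 1 / (1 − 0.8033) = 5.083
Loading dose = maintenance dose × R = 720 × 5.083 ≈ 3660 mg

3660 mg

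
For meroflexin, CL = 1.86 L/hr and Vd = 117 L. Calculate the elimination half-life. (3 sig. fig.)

k = CL / V = 1.86 / 117 = 0.01590 hr⁻¹
t½ = ln 2 / k = ln 2 / 0.01590 ≈ 43.6 hours

43.6 hours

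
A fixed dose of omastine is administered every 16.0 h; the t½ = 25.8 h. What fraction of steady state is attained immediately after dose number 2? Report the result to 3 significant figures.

k = ln 2 / 25.8 = 0.02687 h⁻¹
f_n = 1 − e^(−nkτ) = 1 − e^(−2 × 0.02687 × 16.0) = 1 − e^(−0.8597) = 1 − 0.4233 ≈ 0.577

0.577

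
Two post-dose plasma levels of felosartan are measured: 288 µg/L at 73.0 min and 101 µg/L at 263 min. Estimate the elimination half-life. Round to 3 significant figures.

k = ln(C₁/C₂) / (t₂ − t₁) = ln(288/101) / (263 − 73.0)
  = 1.048 / 190.0 = 0.005515 min⁻¹
t½ = ln 2 / k = ln 2 / 0.005515 ≈ 126 minutes

126 minutes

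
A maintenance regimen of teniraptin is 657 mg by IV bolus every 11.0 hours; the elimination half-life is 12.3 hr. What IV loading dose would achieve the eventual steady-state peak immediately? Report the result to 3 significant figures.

k = ln 2 / 12.3 = 0.05635 hr⁻¹
Accumulation ratio R = 1 / (1 − e^(−kτ)) = 1 / (1 − e^(−0.05635×11.0)) = 1 / (1 − 0.5380) = 2.165
Loading dose = maintenance dose × R = 657 × 2.165 ≈ 1420 mg

1420 mg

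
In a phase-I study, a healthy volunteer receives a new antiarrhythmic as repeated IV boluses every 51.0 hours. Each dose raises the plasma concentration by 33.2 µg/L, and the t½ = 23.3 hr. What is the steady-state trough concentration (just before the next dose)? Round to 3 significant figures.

k = ln 2 / 23.3 = 0.02975 hr⁻¹
Fraction remaining after one interval: e^(−kτ) = e^(−0.02975 × 51.0) = 0.2193
R = 1 / (1 − 0.2193) = 1.281
Css,max = 33.2 × 1.281 = 42.53 µg/L
Css,min = Css,max × e^(−kτ) = 42.53 × 0.2193 ≈ 9.33 µg/L

9.33 µg/L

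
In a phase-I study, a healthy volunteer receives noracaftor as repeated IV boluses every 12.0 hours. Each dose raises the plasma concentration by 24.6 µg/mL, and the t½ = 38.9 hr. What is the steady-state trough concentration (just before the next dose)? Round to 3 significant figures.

k = ln 2 / 38.9 = 0.01782 hr⁻¹
Fraction remaining after one interval: e^(−kτ) = e^(−0.01782 × 12.0) = 0.8075
R = 1 / (1 − 0.8075) = 5.195
Css,max = 24.6 × 5.195 = 127.8 µg/mL
Css,min = Css,max × e^(−kτ) = 127.8 × 0.8075 ≈ 103 µg/mL

103 µg/mL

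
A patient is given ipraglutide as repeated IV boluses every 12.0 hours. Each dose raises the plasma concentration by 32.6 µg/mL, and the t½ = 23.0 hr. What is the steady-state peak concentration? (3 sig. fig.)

k = ln 2 / 23.0 = 0.03014 hr⁻¹
Fraction remaining after one interval: e^(−kτ) = e^(−0.03014 × 12.0) = 0.6965
R = 1 / (1 − 0.6965) = 3.295
Css,max = 32.6 × 3.295 ≈ 107 µg/mL

107 µg/mL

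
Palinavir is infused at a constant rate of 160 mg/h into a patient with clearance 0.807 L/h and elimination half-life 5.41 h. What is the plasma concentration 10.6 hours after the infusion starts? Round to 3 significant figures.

147 µg/mL

Css = rate / CL = 160 / 0.807 = 198.3 µg/mL
k = ln 2 / 5.41 = 0.1281 h⁻¹
C(t) = Css (1 − e^(−kt)) = 198.3 × (1 − e^(−1.358)) = 198.3 × 0.7429 ≈ 147 µg/mL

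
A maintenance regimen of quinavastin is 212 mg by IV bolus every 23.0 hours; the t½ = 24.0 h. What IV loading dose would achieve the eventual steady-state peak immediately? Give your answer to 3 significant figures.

437 mg

k = ln 2 / 24.0 = 0.02888 h⁻¹
Accumulation ratio R = 1 / (1 − e^(−kτ)) = 1 / (1 − e^(−0.02888×23.0)) = 1 / (1 − 0.5147) = 2.060
Loading dose = maintenance dose × R = 212 × 2.060 ≈ 437 mg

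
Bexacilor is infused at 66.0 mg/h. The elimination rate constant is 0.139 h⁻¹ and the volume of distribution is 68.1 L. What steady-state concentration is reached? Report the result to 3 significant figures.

6.97 µg/mL

CL = k · V = 0.139 × 68.1 = 9.466 L/h
Css = rate / CL = 66.0 / 9.466 ≈ 6.97 µg/mL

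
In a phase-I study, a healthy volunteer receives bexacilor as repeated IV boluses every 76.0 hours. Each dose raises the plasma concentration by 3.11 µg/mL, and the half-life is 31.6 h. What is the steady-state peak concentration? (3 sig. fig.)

k = ln 2 / 31.6 = 0.02194 h⁻¹
Fraction remaining after one interval: e^(−kτ) = e^(−0.02194 × 76.0) = 0.1888
R = 1 / (1 − 0.1888) = 1.233
Css,max = 3.11 × 1.233 ≈ 3.83 µg/mL

3.83 µg/mL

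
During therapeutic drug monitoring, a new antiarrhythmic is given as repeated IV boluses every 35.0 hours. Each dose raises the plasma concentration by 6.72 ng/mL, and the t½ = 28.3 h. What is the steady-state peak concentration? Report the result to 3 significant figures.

11.7 ng/mL

k = ln 2 / 28.3 = 0.02449 h⁻¹
Fraction remaining after one interval: e^(−kτ) = e^(−0.02449 × 35.0) = 0.4243
R = 1 / (1 − 0.4243) = 1.737
Css,max = 6.72 × 1.737 ≈ 11.7 ng/mL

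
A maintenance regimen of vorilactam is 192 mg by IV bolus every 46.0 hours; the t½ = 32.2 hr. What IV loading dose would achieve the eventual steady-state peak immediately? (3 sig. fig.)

k = ln 2 / 32.2 = 0.02153 hr⁻¹
Accumulation ratio R = 1 / (1 − e^(−kτ)) = 1 / (1 − e^(−0.02153×46.0)) = 1 / (1 − 0.3715) = 1.591
Loading dose = maintenance dose × R = 192 × 1.591 ≈ 305 mg

305 mg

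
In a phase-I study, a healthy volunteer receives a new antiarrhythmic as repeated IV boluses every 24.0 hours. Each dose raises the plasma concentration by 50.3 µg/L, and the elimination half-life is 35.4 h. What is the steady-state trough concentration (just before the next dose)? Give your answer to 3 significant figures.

k = ln 2 / 35.4 = 0.01958 h⁻¹
Fraction remaining after one interval: e^(−kτ) = e^(−0.01958 × 24.0) = 0.6250
R = 1 / (1 − 0.6250) = 2.667
Css,max = 50.3 × 2.667 = 134.1 µg/L
Css,min = Css,max × e^(−kτ) = 134.1 × 0.6250 ≈ 83.8 µg/L

83.8 µg/L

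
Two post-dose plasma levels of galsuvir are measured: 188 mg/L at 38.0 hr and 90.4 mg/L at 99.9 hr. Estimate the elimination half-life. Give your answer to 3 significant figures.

k = ln(C₁/C₂) / (t₂ − t₁) = ln(188/90.4) / (99.9 − 38.0)
  = 0.7322 / 61.90 = 0.01183 hr⁻¹
t½ = ln 2 / k = ln 2 / 0.01183 ≈ 58.6 hours

58.6 hours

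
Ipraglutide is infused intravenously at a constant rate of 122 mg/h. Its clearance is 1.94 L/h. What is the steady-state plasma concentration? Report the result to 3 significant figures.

62.9 µg/mL

Css = infusion rate / CL = 122 / 1.94 ≈ 62.9 µg/mL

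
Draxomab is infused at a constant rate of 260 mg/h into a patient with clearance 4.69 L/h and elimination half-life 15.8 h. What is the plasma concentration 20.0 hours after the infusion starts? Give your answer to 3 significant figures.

Css = rate / CL = 260 / 4.69 = 55.44 mg/L
k = ln 2 / 15.8 = 0.04387 h⁻¹
C(t) = Css (1 − e^(−kt)) = 55.44 × (1 − e^(−0.8774)) = 55.44 × 0.5841 ≈ 32.4 mg/L

32.4 mg/L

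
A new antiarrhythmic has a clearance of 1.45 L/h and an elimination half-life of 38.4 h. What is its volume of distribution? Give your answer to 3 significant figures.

80.3 L

k = ln 2 / t½ = ln 2 / 38.4 = 0.01805 h⁻¹
V = CL / k = 1.45 / 0.01805 ≈ 80.3 L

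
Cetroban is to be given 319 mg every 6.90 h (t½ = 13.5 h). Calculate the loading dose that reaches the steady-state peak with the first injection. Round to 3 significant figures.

k = ln 2 / 13.5 = 0.05134 h⁻¹
Accumulation ratio R = 1 / (1 − e^(−kτ)) = 1 / (1 − e^(−0.05134×6.90)) = 1 / (1 − 0.7017) = 3.352
Loading dose = maintenance dose × R = 319 × 3.352 ≈ 1070 mg

1070 mg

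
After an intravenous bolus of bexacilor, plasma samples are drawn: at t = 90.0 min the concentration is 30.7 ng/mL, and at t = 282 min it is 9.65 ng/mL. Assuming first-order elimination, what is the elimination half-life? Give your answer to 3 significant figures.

k = ln(C₁/C₂) / (t₂ − t₁) = ln(30.7/9.65) / (282 − 90.0)
  = 1.157 / 192.0 = 0.006028 min⁻¹
t½ = ln 2 / k = ln 2 / 0.006028 ≈ 115 minutes

115 minutes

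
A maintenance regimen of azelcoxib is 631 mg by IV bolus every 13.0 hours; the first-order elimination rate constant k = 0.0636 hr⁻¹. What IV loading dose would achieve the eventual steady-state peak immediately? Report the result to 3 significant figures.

1120 mg

Accumulation ratio R = 1 / (1 − e^(−kτ)) = 1 / (1 − e^(−0.06360×13.0)) = 1 / (1 − 0.4374) = 1.778
Loading dose = maintenance dose × R = 631 × 1.778 ≈ 1120 mg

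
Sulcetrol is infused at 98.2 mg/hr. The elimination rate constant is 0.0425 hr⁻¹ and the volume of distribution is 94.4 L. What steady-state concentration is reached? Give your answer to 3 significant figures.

24.5 mg/L

CL = k · V = 0.0425 × 94.4 = 4.012 L/hr
Css = rate / CL = 98.2 / 4.012 ≈ 24.5 mg/L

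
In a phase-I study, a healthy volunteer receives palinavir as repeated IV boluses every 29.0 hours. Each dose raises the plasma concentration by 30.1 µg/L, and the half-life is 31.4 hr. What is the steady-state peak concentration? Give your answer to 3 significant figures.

63.7 µg/L

k = ln 2 / 31.4 = 0.02207 hr⁻¹
Fraction remaining after one interval: e^(−kτ) = e^(−0.02207 × 29.0) = 0.5272
R = 1 / (1 − 0.5272) = 2.115
Css,max = 30.1 × 2.115 ≈ 63.7 µg/L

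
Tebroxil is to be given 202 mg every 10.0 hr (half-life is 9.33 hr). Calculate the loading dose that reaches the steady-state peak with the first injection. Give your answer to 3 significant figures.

k = ln 2 / 9.33 = 0.07429 hr⁻¹
Accumulation ratio R = 1 / (1 − e^(−kτ)) = 1 / (1 − e^(−0.07429×10.0)) = 1 / (1 − 0.4757) = 1.907
Loading dose = maintenance dose × R = 202 × 1.907 ≈ 385 mg

385 mg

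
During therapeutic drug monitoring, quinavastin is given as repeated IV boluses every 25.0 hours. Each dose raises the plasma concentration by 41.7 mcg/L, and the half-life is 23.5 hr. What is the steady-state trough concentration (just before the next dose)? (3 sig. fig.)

38.2 mcg/L

k = ln 2 / 23.5 = 0.02950 hr⁻¹
Fraction remaining after one interval: e^(−kτ) = e^(−0.02950 × 25.0) = 0.4784
R = 1 / (1 − 0.4784) = 1.917
Css,max = 41.7 × 1.917 = 79.94 mcg/L
Css,min = Css,max × e^(−kτ) = 79.94 × 0.4784 ≈ 38.2 mcg/L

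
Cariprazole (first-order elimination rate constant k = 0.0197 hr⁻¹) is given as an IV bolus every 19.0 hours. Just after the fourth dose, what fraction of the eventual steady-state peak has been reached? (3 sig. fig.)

f_n = 1 − e^(−nkτ) = 1 − e^(−4 × 0.01970 × 19.0) = 1 − e^(−1.497) = 1 − 0.2238 ≈ 0.776

0.776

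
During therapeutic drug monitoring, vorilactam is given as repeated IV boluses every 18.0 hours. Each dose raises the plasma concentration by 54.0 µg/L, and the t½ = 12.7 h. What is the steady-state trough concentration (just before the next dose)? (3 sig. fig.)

32.3 µg/L

k = ln 2 / 12.7 = 0.05458 h⁻¹
Fraction remaining after one interval: e^(−kτ) = e^(−0.05458 × 18.0) = 0.3744
R = 1 / (1 − 0.3744) = 1.598
Css,max = 54.0 × 1.598 = 86.32 µg/L
Css,min = Css,max × e^(−kτ) = 86.32 × 0.3744 ≈ 32.3 µg/L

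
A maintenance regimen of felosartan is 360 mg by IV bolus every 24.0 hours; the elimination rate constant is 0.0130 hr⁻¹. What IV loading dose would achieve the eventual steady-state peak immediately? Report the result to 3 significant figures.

Accumulation ratio R = 1 / (1 − e^(−kτ)) = 1 / (1 − e^(−0.01300×24.0)) = 1 / (1 − 0.7320) = 3.731
Loading dose = maintenance dose × R = 360 × 3.731 ≈ 1340 mg

1340 mg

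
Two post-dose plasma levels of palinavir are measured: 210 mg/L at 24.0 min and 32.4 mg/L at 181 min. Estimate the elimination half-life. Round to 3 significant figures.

k = ln(C₁/C₂) / (t₂ − t₁) = ln(210/32.4) / (181 − 24.0)
  = 1.869 / 157.0 = 0.01190 min⁻¹
t½ = ln 2 / k = ln 2 / 0.01190 ≈ 58.2 minutes

58.2 minutes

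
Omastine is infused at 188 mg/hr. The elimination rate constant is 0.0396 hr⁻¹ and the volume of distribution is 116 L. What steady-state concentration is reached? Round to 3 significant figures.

CL = k · V = 0.0396 × 116 = 4.594 L/hr
Css = rate / CL = 188 / 4.594 ≈ 40.9 mg/L

40.9 mg/L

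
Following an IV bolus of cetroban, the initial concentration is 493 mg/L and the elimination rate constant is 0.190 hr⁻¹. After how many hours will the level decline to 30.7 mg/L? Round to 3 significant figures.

14.6 hours

C(t) = C₀ e^(−kt)  ⇒  t = ln(C₀/C) / k
t = ln(493/30.7) / 0.1900 = 2.776 / 0.1900 ≈ 14.6 hours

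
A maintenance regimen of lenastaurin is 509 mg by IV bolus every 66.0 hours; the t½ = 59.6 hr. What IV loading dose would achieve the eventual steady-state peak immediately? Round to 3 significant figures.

k = ln 2 / 59.6 = 0.01163 hr⁻¹
Accumulation ratio R = 1 / (1 − e^(−kτ)) = 1 / (1 − e^(−0.01163×66.0)) = 1 / (1 − 0.4641) = 1.866
Loading dose = maintenance dose × R = 509 × 1.866 ≈ 950 mg

950 mg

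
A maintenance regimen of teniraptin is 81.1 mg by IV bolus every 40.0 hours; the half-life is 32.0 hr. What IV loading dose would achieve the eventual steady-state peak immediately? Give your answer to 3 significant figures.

k = ln 2 / 32.0 = 0.02166 hr⁻¹
Accumulation ratio R = 1 / (1 − e^(−kτ)) = 1 / (1 − e^(−0.02166×40.0)) = 1 / (1 − 0.4204) = 1.725
Loading dose = maintenance dose × R = 81.1 × 1.725 ≈ 140 mg

140 mg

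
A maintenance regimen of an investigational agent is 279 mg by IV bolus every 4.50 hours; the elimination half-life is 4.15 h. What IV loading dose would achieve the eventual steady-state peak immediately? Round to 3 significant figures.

528 mg

k = ln 2 / 4.15 = 0.1670 h⁻¹
Accumulation ratio R = 1 / (1 − e^(−kτ)) = 1 / (1 − e^(−0.1670×4.50)) = 1 / (1 − 0.4716) = 1.893
Loading dose = maintenance dose × R = 279 × 1.893 ≈ 528 mg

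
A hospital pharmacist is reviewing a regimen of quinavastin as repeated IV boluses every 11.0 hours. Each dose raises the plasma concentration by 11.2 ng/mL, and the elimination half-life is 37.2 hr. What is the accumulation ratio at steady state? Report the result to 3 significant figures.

k = ln 2 / 37.2 = 0.01863 hr⁻¹
Fraction remaining after one interval: e^(−kτ) = e^(−0.01863 × 11.0) = 0.8147
R = 1 / (1 − 0.8147) = 1 / 0.1853 ≈ 5.40

5.40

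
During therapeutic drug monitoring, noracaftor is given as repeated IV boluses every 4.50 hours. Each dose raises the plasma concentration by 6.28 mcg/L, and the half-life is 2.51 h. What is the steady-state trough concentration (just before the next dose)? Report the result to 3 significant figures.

k = ln 2 / 2.51 = 0.2762 h⁻¹
Fraction remaining after one interval: e^(−kτ) = e^(−0.2762 × 4.50) = 0.2886
R = 1 / (1 − 0.2886) = 1.406
Css,max = 6.28 × 1.406 = 8.828 mcg/L
Css,min = Css,max × e^(−kτ) = 8.828 × 0.2886 ≈ 2.55 mcg/L

2.55 mcg/L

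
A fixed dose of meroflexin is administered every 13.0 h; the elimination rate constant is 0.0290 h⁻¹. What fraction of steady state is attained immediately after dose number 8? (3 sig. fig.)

f_n = 1 − e^(−nkτ) = 1 − e^(−8 × 0.02900 × 13.0) = 1 − e^(−3.016) = 1 − 0.04900 ≈ 0.951

0.951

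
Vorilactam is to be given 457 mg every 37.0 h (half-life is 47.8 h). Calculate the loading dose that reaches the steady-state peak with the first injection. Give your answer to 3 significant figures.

k = ln 2 / 47.8 = 0.01450 h⁻¹
Accumulation ratio R = 1 / (1 − e^(−kτ)) = 1 / (1 − e^(−0.01450×37.0)) = 1 / (1 − 0.5848) = 2.408
Loading dose = maintenance dose × R = 457 × 2.408 ≈ 1100 mg

1100 mg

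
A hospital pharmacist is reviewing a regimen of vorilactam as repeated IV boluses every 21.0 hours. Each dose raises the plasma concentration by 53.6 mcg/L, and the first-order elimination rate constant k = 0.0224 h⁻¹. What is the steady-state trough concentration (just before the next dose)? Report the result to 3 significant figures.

Fraction remaining after one interval: e^(−kτ) = e^(−0.02240 × 21.0) = 0.6248
R = 1 / (1 − 0.6248) = 2.665
Css,max = 53.6 × 2.665 = 142.8 mcg/L
Css,min = Css,max × e^(−kτ) = 142.8 × 0.6248 ≈ 89.2 mcg/L

89.2 mcg/L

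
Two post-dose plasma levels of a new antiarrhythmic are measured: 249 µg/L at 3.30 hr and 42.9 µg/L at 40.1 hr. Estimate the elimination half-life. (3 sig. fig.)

k = ln(C₁/C₂) / (t₂ − t₁) = ln(249/42.9) / (40.1 − 3.30)
  = 1.759 / 36.80 = 0.04779 hr⁻¹
t½ = ln 2 / k = ln 2 / 0.04779 ≈ 14.5 hours

14.5 hours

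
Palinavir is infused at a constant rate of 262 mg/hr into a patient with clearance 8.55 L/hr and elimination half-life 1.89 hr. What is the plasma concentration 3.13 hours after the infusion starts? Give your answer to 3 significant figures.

20.9 µg/mL

Css = rate / CL = 262 / 8.55 = 30.64 µg/mL
k = ln 2 / 1.89 = 0.3667 hr⁻¹
C(t) = Css (1 − e^(−kt)) = 30.64 × (1 − e^(−1.148)) = 30.64 × 0.6827 ≈ 20.9 µg/mL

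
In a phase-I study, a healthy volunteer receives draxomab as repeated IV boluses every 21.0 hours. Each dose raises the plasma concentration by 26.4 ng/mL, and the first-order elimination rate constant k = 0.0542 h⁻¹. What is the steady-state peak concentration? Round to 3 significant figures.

Fraction remaining after one interval: e^(−kτ) = e^(−0.05420 × 21.0) = 0.3204
R = 1 / (1 − 0.3204) = 1.471
Css,max = 26.4 × 1.471 ≈ 38.8 ng/mL

38.8 ng/mL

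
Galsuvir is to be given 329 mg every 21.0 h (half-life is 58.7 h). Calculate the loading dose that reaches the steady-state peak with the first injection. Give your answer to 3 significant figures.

k = ln 2 / 58.7 = 0.01181 h⁻¹
Accumulation ratio R = 1 / (1 − e^(−kτ)) = 1 / (1 − e^(−0.01181×21.0)) = 1 / (1 − 0.7804) = 4.553
Loading dose = maintenance dose × R = 329 × 4.553 ≈ 1500 mg

1500 mg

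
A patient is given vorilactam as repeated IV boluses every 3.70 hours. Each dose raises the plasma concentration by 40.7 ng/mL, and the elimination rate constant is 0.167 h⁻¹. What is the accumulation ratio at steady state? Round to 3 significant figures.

Fraction remaining after one interval: e^(−kτ) = e^(−0.1670 × 3.70) = 0.5391
R = 1 / (1 − 0.5391) = 1 / 0.4609 ≈ 2.17

2.17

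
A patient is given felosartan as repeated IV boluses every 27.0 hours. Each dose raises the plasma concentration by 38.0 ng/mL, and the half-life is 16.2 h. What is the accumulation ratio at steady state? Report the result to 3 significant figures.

k = ln 2 / 16.2 = 0.04279 h⁻¹
Fraction remaining after one interval: e^(−kτ) = e^(−0.04279 × 27.0) = 0.3150
R = 1 / (1 − 0.3150) = 1 / 0.6850 ≈ 1.46

1.46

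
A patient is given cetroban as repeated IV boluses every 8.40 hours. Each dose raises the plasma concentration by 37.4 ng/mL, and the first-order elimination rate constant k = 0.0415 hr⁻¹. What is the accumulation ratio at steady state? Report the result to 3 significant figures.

3.40

Fraction remaining after one interval: e^(−kτ) = e^(−0.04150 × 8.40) = 0.7057
R = 1 / (1 − 0.7057) = 1 / 0.2943 ≈ 3.40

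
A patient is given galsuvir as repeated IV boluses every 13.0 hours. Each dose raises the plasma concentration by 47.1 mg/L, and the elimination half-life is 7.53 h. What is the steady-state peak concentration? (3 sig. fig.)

67.5 mg/L

k = ln 2 / 7.53 = 0.09205 h⁻¹
Fraction remaining after one interval: e^(−kτ) = e^(−0.09205 × 13.0) = 0.3022
R = 1 / (1 − 0.3022) = 1.433
Css,max = 47.1 × 1.433 ≈ 67.5 mg/L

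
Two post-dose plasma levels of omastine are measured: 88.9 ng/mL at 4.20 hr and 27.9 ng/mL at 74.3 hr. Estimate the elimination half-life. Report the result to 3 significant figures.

k = ln(C₁/C₂) / (t₂ − t₁) = ln(88.9/27.9) / (74.3 − 4.20)
  = 1.159 / 70.10 = 0.01653 hr⁻¹
t½ = ln 2 / k = ln 2 / 0.01653 ≈ 41.9 hours

41.9 hours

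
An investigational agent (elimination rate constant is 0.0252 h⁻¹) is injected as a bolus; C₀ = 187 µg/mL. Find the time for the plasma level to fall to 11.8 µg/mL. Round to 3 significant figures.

110 hours

C(t) = C₀ e^(−kt)  ⇒  t = ln(C₀/C) / k
t = ln(187/11.8) / 0.02520 = 2.763 / 0.02520 ≈ 110 hours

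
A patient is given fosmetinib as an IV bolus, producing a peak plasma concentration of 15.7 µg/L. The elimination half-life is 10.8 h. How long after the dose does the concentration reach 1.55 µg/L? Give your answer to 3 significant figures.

36.1 hours

k = ln 2 / 10.8 = 0.06418 h⁻¹
C(t) = C₀ e^(−kt)  ⇒  t = ln(C₀/C) / k
t = ln(15.7/1.55) / 0.06418 = 2.315 / 0.06418 ≈ 36.1 hours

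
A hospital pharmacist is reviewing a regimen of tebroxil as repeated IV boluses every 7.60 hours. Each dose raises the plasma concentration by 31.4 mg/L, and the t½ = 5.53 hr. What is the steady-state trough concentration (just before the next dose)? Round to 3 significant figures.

19.7 mg/L

k = ln 2 / 5.53 = 0.1253 hr⁻¹
Fraction remaining after one interval: e^(−kτ) = e^(−0.1253 × 7.60) = 0.3857
R = 1 / (1 − 0.3857) = 1.628
Css,max = 31.4 × 1.628 = 51.12 mg/L
Css,min = Css,max × e^(−kτ) = 51.12 × 0.3857 ≈ 19.7 mg/L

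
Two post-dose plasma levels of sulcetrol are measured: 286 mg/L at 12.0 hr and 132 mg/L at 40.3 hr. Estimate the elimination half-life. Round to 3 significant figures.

k = ln(C₁/C₂) / (t₂ − t₁) = ln(286/132) / (40.3 − 12.0)
  = 0.7732 / 28.30 = 0.02732 hr⁻¹
t½ = ln 2 / k = ln 2 / 0.02732 ≈ 25.4 hours

25.4 hours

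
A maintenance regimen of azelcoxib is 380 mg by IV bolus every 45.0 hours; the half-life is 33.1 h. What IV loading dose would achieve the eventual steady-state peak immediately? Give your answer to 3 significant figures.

623 mg

k = ln 2 / 33.1 = 0.02094 h⁻¹
Accumulation ratio R = 1 / (1 − e^(−kτ)) = 1 / (1 − e^(−0.02094×45.0)) = 1 / (1 − 0.3897) = 1.639
Loading dose = maintenance dose × R = 380 × 1.639 ≈ 623 mg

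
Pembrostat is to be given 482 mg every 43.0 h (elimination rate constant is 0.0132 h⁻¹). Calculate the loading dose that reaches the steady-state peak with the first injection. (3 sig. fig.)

1110 mg

Accumulation ratio R = 1 / (1 − e^(−kτ)) = 1 / (1 − e^(−0.01320×43.0)) = 1 / (1 − 0.5669) = 2.309
Loading dose = maintenance dose × R = 482 × 2.309 ≈ 1110 mg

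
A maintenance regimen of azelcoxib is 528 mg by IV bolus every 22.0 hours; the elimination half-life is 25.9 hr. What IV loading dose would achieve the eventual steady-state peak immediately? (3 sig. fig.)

1190 mg

k = ln 2 / 25.9 = 0.02676 hr⁻¹
Accumulation ratio R = 1 / (1 − e^(−kτ)) = 1 / (1 − e^(−0.02676×22.0)) = 1 / (1 − 0.5550) = 2.247
Loading dose = maintenance dose × R = 528 × 2.247 ≈ 1190 mg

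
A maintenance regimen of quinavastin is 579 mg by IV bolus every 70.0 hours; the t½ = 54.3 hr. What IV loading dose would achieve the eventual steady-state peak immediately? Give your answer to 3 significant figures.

980 mg

k = ln 2 / 54.3 = 0.01277 hr⁻¹
Accumulation ratio R = 1 / (1 − e^(−kτ)) = 1 / (1 − e^(−0.01277×70.0)) = 1 / (1 − 0.4092) = 1.693
Loading dose = maintenance dose × R = 579 × 1.693 ≈ 980 mg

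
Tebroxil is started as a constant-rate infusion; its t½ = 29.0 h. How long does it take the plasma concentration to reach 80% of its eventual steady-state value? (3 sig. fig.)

k = ln 2 / 29.0 = 0.02390 h⁻¹
f = 1 − e^(−kt)  ⇒  t = −ln(1 − f) / k
t = −ln(1 − 0.8) / 0.02390 = 1.609 / 0.02390 ≈ 67.3 hours

67.3 hours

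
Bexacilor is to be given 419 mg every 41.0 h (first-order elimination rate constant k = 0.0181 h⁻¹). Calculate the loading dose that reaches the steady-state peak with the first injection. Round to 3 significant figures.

Accumulation ratio R = 1 / (1 − e^(−kτ)) = 1 / (1 − e^(−0.01810×41.0)) = 1 / (1 − 0.4761) = 1.909
Loading dose = maintenance dose × R = 419 × 1.909 ≈ 800 mg

800 mg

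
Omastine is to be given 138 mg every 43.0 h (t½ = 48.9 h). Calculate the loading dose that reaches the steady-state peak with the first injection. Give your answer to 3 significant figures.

k = ln 2 / 48.9 = 0.01417 h⁻¹
Accumulation ratio R = 1 / (1 − e^(−kτ)) = 1 / (1 − e^(−0.01417×43.0)) = 1 / (1 − 0.5436) = 2.191
Loading dose = maintenance dose × R = 138 × 2.191 ≈ 302 mg

302 mg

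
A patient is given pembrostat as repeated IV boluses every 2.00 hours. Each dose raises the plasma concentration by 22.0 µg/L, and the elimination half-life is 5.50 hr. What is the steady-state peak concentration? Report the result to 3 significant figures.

98.7 µg/L

k = ln 2 / 5.50 = 0.1260 hr⁻¹
Fraction remaining after one interval: e^(−kτ) = e^(−0.1260 × 2.00) = 0.7772
R = 1 / (1 − 0.7772) = 4.488
Css,max = 22.0 × 4.488 ≈ 98.7 µg/L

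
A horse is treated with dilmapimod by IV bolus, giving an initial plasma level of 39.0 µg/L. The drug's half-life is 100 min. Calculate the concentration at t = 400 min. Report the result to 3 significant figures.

2.44 µg/L

k = ln 2 / 100 = 0.006931 min⁻¹
C(t) = C₀ e^(−kt) = 39.0 × e^(−0.006931 × 400) = 39.0 × e^(−2.773) = 39.0 × 0.06250 ≈ 2.44 µg/L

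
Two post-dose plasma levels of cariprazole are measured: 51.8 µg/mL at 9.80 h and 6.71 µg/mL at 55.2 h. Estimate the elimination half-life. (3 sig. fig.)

15.4 hours

k = ln(C₁/C₂) / (t₂ − t₁) = ln(51.8/6.71) / (55.2 − 9.80)
  = 2.044 / 45.40 = 0.04502 h⁻¹
t½ = ln 2 / k = ln 2 / 0.04502 ≈ 15.4 hours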